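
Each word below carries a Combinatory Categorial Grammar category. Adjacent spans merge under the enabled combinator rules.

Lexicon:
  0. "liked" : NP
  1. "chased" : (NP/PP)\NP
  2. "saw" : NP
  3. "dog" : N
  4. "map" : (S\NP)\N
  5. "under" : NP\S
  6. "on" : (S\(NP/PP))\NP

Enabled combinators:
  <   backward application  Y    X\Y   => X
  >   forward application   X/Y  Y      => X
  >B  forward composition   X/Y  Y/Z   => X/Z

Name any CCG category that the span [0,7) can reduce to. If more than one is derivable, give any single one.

S

[0,7] S   <
  [0,2] NP/PP   <
    [0,1] "liked" : NP
    [1,2] "chased" : (NP/PP)\NP
  [2,7] S\(NP/PP)   <
    [2,6] NP   <
      [2,5] S   <
        [2,3] "saw" : NP
        [3,5] S\NP   <
          [3,4] "dog" : N
          [4,5] "map" : (S\NP)\N
      [5,6] "under" : NP\S
    [6,7] "on" : (S\(NP/PP))\NP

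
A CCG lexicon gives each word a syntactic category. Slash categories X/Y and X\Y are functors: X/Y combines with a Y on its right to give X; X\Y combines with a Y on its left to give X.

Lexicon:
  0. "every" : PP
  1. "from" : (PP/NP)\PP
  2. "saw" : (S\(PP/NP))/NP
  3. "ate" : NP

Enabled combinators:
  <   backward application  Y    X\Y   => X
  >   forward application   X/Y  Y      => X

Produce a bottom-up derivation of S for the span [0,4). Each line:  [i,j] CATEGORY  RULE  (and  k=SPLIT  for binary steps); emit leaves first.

[0,1] PP  lex  "every"
[1,2] (PP/NP)\PP  lex  "from"
[0,2] PP/NP  <  k=1
[2,3] (S\(PP/NP))/NP  lex  "saw"
[3,4] NP  lex  "ate"
[2,4] S\(PP/NP)  >  k=3
[0,4] S  <  k=2

[0,4] S   <
  [0,2] PP/NP   <
    [0,1] "every" : PP
    [1,2] "from" : (PP/NP)\PP
  [2,4] S\(PP/NP)   >
    [2,3] "saw" : (S\(PP/NP))/NP
    [3,4] "ate" : NP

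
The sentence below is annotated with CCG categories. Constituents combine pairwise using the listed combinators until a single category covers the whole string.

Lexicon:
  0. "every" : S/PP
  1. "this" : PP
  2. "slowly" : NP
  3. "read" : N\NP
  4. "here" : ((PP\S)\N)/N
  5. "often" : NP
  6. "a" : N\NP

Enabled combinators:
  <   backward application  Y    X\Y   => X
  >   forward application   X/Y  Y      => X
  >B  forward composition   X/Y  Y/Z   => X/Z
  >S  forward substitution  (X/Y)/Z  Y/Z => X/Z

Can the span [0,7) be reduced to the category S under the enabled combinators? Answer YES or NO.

NO

S/PP PP NP N\NP ((PP\S)\N)/N NP N\NP
CKY chart[0,7] = {PP}; S ∉ chart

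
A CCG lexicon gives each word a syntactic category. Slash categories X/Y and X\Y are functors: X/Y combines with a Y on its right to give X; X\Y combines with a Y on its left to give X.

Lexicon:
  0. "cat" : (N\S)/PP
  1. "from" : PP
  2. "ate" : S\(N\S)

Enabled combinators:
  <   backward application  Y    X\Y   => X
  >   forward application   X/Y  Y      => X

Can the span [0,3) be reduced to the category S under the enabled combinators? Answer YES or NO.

[0,3] S   <
  [0,2] N\S   >
    [0,1] "cat" : (N\S)/PP
    [1,2] "from" : PP
  [2,3] "ate" : S\(N\S)

YES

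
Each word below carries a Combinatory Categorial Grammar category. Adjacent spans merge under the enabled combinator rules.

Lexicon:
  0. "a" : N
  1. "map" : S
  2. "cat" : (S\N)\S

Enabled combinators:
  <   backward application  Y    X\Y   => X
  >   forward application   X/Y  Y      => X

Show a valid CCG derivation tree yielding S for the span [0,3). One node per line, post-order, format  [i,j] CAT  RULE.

[0,3] S   <
  [0,1] "a" : N
  [1,3] S\N   <
    [1,2] "map" : S
    [2,3] "cat" : (S\N)\S

[0,1] N  lex  "a"
[1,2] S  lex  "map"
[2,3] (S\N)\S  lex  "cat"
[1,3] S\N  <  k=2
[0,3] S  <  k=1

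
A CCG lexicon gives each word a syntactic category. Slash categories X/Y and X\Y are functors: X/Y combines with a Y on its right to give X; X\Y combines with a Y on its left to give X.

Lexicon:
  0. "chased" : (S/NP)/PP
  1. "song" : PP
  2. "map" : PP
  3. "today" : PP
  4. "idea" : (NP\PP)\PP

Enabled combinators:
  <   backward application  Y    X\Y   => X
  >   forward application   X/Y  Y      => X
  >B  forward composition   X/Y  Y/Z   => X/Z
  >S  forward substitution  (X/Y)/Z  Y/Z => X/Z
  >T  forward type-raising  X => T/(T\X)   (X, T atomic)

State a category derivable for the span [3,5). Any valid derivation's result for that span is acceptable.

NP\PP

[0,5] S   >
  [0,2] S/NP   >
    [0,1] "chased" : (S/NP)/PP
    [1,2] "song" : PP
  [2,5] NP   <
    [2,3] "map" : PP
    [3,5] NP\PP   <
      [3,4] "today" : PP
      [4,5] "idea" : (NP\PP)\PP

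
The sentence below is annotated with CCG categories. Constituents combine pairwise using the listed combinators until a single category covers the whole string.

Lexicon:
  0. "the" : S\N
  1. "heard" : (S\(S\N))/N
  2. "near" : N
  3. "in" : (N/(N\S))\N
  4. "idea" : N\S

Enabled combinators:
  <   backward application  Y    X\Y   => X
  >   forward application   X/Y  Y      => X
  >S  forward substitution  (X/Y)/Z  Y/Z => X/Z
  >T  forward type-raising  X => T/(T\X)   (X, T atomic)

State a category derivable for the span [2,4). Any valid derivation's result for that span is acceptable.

[0,5] S   <
  [0,1] "the" : S\N
  [1,5] S\(S\N)   >
    [1,2] "heard" : (S\(S\N))/N
    [2,5] N   >
      [2,4] N/(N\S)   <
        [2,3] "near" : N
        [3,4] "in" : (N/(N\S))\N
      [4,5] "idea" : N\S

N/(N\S)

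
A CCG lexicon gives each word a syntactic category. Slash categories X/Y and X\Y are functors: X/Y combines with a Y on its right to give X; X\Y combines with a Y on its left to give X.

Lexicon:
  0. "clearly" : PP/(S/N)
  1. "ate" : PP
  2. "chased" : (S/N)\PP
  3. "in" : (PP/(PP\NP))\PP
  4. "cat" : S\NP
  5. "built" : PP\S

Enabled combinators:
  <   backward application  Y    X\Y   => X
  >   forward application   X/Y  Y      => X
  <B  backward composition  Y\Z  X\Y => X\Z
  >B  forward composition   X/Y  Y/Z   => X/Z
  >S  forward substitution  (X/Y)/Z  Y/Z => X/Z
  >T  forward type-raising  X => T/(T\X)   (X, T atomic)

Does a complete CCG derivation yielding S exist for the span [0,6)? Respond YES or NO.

PP/(S/N) PP (S/N)\PP (PP/(PP\NP))\PP S\NP PP\S
CKY chart[0,6] = {N/(N\PP), NP/(NP\PP), PP, PP/(PP\PP), S/(S\PP)}; S ∉ chart

NO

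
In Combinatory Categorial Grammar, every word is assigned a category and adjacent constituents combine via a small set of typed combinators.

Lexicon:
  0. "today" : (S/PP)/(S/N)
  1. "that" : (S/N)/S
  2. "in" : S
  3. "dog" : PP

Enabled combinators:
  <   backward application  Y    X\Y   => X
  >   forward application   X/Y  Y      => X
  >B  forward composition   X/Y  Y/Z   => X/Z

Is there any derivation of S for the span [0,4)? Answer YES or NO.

[0,4] S   >
  [0,3] S/PP   >
    [0,1] "today" : (S/PP)/(S/N)
    [1,3] S/N   >
      [1,2] "that" : (S/N)/S
      [2,3] "in" : S
  [3,4] "dog" : PP

YES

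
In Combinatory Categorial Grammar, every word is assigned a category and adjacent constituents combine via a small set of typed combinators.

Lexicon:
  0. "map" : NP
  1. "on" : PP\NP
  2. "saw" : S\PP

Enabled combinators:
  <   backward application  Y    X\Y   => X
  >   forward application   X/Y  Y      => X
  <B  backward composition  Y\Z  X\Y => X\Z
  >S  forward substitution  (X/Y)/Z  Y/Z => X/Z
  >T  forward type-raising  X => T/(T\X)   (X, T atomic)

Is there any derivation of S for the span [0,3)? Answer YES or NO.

YES

[0,3] S   <
  [0,2] PP   <
    [0,1] "map" : NP
    [1,2] "on" : PP\NP
  [2,3] "saw" : S\PP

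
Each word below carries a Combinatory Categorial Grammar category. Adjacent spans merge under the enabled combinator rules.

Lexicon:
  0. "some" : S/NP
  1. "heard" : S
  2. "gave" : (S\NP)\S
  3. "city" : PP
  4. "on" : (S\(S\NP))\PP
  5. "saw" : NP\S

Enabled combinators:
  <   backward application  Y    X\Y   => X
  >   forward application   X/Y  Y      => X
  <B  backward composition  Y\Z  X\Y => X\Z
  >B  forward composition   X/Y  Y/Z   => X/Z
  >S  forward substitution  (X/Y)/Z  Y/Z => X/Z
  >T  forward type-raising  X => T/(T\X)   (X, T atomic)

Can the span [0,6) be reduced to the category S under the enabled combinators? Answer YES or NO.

[0,6] S   >
  [0,1] "some" : S/NP
  [1,6] NP   >
    [1,2] NP/(NP\S)   >T
      [1,2] "heard" : S
    [2,6] NP\S   <B
      [2,5] S\S   <B
        [2,3] "gave" : (S\NP)\S
        [3,5] S\(S\NP)   <
          [3,4] "city" : PP
          [4,5] "on" : (S\(S\NP))\PP
      [5,6] "saw" : NP\S

YES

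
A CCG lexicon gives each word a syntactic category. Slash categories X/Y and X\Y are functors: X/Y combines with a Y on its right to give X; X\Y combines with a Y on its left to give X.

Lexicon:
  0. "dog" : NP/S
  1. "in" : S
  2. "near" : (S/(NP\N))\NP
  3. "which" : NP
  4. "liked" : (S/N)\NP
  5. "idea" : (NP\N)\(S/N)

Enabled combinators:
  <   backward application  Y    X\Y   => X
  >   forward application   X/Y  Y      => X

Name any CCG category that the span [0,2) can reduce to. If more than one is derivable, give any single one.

[0,6] S   >
  [0,3] S/(NP\N)   <
    [0,2] NP   >
      [0,1] "dog" : NP/S
      [1,2] "in" : S
    [2,3] "near" : (S/(NP\N))\NP
  [3,6] NP\N   <
    [3,5] S/N   <
      [3,4] "which" : NP
      [4,5] "liked" : (S/N)\NP
    [5,6] "idea" : (NP\N)\(S/N)

NP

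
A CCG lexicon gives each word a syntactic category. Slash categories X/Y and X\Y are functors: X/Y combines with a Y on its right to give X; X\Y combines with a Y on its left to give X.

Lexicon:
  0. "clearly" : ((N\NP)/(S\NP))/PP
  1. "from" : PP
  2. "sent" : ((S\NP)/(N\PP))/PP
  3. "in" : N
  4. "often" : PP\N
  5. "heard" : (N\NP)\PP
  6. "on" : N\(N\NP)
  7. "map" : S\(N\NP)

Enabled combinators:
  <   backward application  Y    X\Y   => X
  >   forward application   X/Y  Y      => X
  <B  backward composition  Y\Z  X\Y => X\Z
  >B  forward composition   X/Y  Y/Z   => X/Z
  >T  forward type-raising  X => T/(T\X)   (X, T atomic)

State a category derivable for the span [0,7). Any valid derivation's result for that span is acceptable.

N\NP

[0,8] S   <
  [0,7] N\NP   >
    [0,2] (N\NP)/(S\NP)   >
      [0,1] "clearly" : ((N\NP)/(S\NP))/PP
      [1,2] "from" : PP
    [2,7] S\NP   >
      [2,5] (S\NP)/(N\PP)   >
        [2,3] "sent" : ((S\NP)/(N\PP))/PP
        [3,5] PP   >
          [3,4] PP/(PP\N)   >T
            [3,4] "in" : N
          [4,5] "often" : PP\N
      [5,7] N\PP   <B
        [5,6] "heard" : (N\NP)\PP
        [6,7] "on" : N\(N\NP)
  [7,8] "map" : S\(N\NP)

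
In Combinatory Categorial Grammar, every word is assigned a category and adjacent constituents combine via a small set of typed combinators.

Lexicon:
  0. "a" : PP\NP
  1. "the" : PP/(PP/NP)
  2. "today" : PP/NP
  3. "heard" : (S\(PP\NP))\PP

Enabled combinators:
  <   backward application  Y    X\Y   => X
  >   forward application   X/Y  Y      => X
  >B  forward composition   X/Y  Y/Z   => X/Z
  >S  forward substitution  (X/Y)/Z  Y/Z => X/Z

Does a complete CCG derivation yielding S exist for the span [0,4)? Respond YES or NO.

YES

[0,4] S   <
  [0,1] "a" : PP\NP
  [1,4] S\(PP\NP)   <
    [1,3] PP   >
      [1,2] "the" : PP/(PP/NP)
      [2,3] "today" : PP/NP
    [3,4] "heard" : (S\(PP\NP))\PP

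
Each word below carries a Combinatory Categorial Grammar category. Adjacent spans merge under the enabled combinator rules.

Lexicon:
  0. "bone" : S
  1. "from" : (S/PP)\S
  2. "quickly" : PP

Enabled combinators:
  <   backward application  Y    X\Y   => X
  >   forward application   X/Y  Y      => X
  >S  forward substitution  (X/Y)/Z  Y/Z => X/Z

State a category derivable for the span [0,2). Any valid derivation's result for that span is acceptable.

[0,3] S   >
  [0,2] S/PP   <
    [0,1] "bone" : S
    [1,2] "from" : (S/PP)\S
  [2,3] "quickly" : PP

S/PP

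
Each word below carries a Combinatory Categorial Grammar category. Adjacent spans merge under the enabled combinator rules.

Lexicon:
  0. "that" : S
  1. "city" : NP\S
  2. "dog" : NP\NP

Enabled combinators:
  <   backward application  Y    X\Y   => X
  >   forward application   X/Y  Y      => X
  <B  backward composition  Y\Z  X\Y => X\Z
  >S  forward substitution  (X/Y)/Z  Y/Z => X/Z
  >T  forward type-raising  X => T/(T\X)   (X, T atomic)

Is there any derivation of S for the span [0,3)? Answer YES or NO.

NO

S NP\S NP\NP
CKY chart[0,3] = {N/(N\NP), NP, NP/(NP\NP), PP/(PP\NP), S/(S\NP)}; S ∉ chart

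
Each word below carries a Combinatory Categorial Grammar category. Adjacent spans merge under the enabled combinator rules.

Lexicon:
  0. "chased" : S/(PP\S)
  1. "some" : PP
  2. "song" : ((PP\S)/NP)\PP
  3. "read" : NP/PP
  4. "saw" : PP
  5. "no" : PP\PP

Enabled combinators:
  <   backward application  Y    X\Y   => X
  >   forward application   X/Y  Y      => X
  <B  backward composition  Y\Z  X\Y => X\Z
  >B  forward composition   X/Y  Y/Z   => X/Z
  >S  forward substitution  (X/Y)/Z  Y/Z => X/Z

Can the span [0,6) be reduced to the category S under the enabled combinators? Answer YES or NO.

[0,6] S   >
  [0,1] "chased" : S/(PP\S)
  [1,6] PP\S   <B
    [1,5] PP\S   >
      [1,3] (PP\S)/NP   <
        [1,2] "some" : PP
        [2,3] "song" : ((PP\S)/NP)\PP
      [3,5] NP   >
        [3,4] "read" : NP/PP
        [4,5] "saw" : PP
    [5,6] "no" : PP\PP

YES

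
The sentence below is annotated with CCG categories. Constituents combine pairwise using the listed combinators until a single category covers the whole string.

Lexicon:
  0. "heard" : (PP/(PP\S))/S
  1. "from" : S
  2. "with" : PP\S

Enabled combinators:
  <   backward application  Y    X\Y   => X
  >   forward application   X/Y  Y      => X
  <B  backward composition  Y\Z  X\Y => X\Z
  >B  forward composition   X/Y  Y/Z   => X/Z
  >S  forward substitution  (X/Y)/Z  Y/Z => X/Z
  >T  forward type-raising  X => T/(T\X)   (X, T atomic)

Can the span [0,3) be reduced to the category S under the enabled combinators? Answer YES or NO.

NO

(PP/(PP\S))/S S PP\S
CKY chart[0,3] = {(PP/(PP\S))/(S\PP), N/(N\PP), NP/(NP\PP), PP, PP/(PP\PP), S/(S\PP)}; S ∉ chart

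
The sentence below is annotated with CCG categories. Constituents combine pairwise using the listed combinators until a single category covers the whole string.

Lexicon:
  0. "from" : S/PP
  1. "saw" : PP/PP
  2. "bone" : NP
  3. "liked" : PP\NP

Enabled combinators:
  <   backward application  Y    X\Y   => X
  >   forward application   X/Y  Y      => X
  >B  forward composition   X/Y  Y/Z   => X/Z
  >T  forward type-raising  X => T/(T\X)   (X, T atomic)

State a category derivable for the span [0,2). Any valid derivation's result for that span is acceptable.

[0,4] S   >
  [0,2] S/PP   >B
    [0,1] "from" : S/PP
    [1,2] "saw" : PP/PP
  [2,4] PP   <
    [2,3] "bone" : NP
    [3,4] "liked" : PP\NP

S/PP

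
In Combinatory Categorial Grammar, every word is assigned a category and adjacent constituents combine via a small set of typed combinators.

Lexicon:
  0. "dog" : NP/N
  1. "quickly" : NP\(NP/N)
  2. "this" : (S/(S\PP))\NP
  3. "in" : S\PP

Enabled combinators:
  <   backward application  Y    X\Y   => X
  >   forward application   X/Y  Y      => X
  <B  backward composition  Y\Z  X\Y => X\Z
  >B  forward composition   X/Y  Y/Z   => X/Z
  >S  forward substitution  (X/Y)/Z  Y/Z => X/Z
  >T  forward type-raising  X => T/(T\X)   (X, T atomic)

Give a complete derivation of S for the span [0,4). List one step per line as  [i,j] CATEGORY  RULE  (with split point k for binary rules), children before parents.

[0,1] NP/N  lex  "dog"
[1,2] NP\(NP/N)  lex  "quickly"
[0,2] NP  <  k=1
[2,3] (S/(S\PP))\NP  lex  "this"
[0,3] S/(S\PP)  <  k=2
[3,4] S\PP  lex  "in"
[0,4] S  >  k=3

[0,4] S   >
  [0,3] S/(S\PP)   <
    [0,2] NP   <
      [0,1] "dog" : NP/N
      [1,2] "quickly" : NP\(NP/N)
    [2,3] "this" : (S/(S\PP))\NP
  [3,4] "in" : S\PP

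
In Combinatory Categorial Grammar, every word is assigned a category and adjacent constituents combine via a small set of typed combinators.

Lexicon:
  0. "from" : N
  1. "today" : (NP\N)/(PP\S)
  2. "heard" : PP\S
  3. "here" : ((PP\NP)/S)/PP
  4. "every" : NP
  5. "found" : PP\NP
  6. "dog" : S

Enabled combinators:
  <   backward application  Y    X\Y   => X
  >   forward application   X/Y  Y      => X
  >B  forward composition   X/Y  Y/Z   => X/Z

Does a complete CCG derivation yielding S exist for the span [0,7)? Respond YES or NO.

NO

N (NP\N)/(PP\S) PP\S ((PP\NP)/S)/PP NP PP\NP S
CKY chart[0,7] = {PP}; S ∉ chart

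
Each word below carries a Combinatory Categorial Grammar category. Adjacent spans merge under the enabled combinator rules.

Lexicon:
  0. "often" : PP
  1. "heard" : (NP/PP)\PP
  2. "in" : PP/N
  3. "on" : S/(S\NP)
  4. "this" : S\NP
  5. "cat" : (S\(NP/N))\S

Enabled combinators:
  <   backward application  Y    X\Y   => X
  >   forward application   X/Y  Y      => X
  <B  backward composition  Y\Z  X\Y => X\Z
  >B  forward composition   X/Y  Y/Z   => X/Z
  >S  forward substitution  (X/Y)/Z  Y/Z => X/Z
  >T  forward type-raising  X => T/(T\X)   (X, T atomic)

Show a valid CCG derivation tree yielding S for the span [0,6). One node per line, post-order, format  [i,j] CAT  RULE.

[0,1] PP  lex  "often"
[1,2] (NP/PP)\PP  lex  "heard"
[0,2] NP/PP  <  k=1
[2,3] PP/N  lex  "in"
[0,3] NP/N  >B  k=2
[3,4] S/(S\NP)  lex  "on"
[4,5] S\NP  lex  "this"
[3,5] S  >  k=4
[5,6] (S\(NP/N))\S  lex  "cat"
[3,6] S\(NP/N)  <  k=5
[0,6] S  <  k=3

[0,6] S   <
  [0,3] NP/N   >B
    [0,2] NP/PP   <
      [0,1] "often" : PP
      [1,2] "heard" : (NP/PP)\PP
    [2,3] "in" : PP/N
  [3,6] S\(NP/N)   <
    [3,5] S   >
      [3,4] "on" : S/(S\NP)
      [4,5] "this" : S\NP
    [5,6] "cat" : (S\(NP/N))\S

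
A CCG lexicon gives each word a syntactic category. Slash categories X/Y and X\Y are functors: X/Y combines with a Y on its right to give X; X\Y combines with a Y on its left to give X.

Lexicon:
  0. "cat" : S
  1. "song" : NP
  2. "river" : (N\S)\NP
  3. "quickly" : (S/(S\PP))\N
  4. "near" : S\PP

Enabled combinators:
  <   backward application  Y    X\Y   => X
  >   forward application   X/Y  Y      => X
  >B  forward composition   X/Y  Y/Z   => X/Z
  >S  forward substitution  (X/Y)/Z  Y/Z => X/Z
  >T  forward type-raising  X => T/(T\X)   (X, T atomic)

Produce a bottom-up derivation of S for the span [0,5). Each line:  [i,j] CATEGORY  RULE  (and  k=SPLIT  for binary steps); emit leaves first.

[0,5] S   >
  [0,4] S/(S\PP)   <
    [0,3] N   <
      [0,1] "cat" : S
      [1,3] N\S   <
        [1,2] "song" : NP
        [2,3] "river" : (N\S)\NP
    [3,4] "quickly" : (S/(S\PP))\N
  [4,5] "near" : S\PP

[0,1] S  lex  "cat"
[1,2] NP  lex  "song"
[2,3] (N\S)\NP  lex  "river"
[1,3] N\S  <  k=2
[0,3] N  <  k=1
[3,4] (S/(S\PP))\N  lex  "quickly"
[0,4] S/(S\PP)  <  k=3
[4,5] S\PP  lex  "near"
[0,5] S  >  k=4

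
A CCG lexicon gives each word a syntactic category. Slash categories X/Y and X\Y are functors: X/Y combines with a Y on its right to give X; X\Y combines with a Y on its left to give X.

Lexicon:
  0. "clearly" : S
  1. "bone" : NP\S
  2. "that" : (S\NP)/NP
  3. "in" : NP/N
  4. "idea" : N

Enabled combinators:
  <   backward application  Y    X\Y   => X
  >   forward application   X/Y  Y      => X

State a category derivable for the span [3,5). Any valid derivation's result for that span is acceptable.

[0,5] S   <
  [0,2] NP   <
    [0,1] "clearly" : S
    [1,2] "bone" : NP\S
  [2,5] S\NP   >
    [2,3] "that" : (S\NP)/NP
    [3,5] NP   >
      [3,4] "in" : NP/N
      [4,5] "idea" : N

NP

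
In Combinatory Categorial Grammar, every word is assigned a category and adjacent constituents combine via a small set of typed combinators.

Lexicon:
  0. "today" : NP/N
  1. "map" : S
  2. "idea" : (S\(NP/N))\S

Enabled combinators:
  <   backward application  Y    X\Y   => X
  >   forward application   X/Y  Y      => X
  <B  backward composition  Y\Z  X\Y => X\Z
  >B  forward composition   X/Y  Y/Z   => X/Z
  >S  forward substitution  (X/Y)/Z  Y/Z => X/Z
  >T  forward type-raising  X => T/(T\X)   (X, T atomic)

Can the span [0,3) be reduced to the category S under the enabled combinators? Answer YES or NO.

[0,3] S   <
  [0,1] "today" : NP/N
  [1,3] S\(NP/N)   <
    [1,2] "map" : S
    [2,3] "idea" : (S\(NP/N))\S

YES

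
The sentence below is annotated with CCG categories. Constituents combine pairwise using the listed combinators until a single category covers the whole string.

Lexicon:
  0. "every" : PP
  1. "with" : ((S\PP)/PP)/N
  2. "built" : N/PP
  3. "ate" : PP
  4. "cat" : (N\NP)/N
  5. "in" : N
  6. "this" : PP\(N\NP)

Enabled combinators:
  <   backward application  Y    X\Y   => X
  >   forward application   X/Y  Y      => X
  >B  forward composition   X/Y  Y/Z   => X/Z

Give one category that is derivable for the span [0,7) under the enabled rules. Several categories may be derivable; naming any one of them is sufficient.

S

[0,7] S   <
  [0,1] "every" : PP
  [1,7] S\PP   >
    [1,4] (S\PP)/PP   >
      [1,2] "with" : ((S\PP)/PP)/N
      [2,4] N   >
        [2,3] "built" : N/PP
        [3,4] "ate" : PP
    [4,7] PP   <
      [4,6] N\NP   >
        [4,5] "cat" : (N\NP)/N
        [5,6] "in" : N
      [6,7] "this" : PP\(N\NP)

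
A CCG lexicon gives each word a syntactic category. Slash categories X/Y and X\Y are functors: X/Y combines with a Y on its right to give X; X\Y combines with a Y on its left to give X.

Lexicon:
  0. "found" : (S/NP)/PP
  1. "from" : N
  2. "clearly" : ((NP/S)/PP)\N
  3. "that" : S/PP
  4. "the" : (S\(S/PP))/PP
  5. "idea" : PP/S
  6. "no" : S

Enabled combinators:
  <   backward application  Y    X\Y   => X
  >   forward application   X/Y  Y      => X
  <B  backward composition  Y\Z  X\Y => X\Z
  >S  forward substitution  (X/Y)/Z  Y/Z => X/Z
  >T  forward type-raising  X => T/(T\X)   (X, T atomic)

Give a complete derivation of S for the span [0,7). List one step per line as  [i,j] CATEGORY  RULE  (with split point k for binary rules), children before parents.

[0,1] (S/NP)/PP  lex  "found"
[1,2] N  lex  "from"
[2,3] ((NP/S)/PP)\N  lex  "clearly"
[1,3] (NP/S)/PP  <  k=2
[3,4] S/PP  lex  "that"
[1,4] NP/PP  >S  k=3
[0,4] S/PP  >S  k=1
[4,5] (S\(S/PP))/PP  lex  "the"
[5,6] PP/S  lex  "idea"
[6,7] S  lex  "no"
[5,7] PP  >  k=6
[4,7] S\(S/PP)  >  k=5
[0,7] S  <  k=4

[0,7] S   <
  [0,4] S/PP   >S
    [0,1] "found" : (S/NP)/PP
    [1,4] NP/PP   >S
      [1,3] (NP/S)/PP   <
        [1,2] "from" : N
        [2,3] "clearly" : ((NP/S)/PP)\N
      [3,4] "that" : S/PP
  [4,7] S\(S/PP)   >
    [4,5] "the" : (S\(S/PP))/PP
    [5,7] PP   >
      [5,6] "idea" : PP/S
      [6,7] "no" : S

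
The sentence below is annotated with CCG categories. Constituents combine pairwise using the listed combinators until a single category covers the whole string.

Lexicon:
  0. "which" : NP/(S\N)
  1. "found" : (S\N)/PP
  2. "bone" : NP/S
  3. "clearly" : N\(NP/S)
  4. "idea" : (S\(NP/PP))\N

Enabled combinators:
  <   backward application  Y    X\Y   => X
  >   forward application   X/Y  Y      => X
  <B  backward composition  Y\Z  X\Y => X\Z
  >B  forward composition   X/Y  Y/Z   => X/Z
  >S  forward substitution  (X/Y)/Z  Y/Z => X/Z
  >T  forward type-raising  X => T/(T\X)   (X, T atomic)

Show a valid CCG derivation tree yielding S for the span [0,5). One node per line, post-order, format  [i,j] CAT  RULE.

[0,1] NP/(S\N)  lex  "which"
[1,2] (S\N)/PP  lex  "found"
[0,2] NP/PP  >B  k=1
[2,3] NP/S  lex  "bone"
[3,4] N\(NP/S)  lex  "clearly"
[2,4] N  <  k=3
[4,5] (S\(NP/PP))\N  lex  "idea"
[2,5] S\(NP/PP)  <  k=4
[0,5] S  <  k=2

[0,5] S   <
  [0,2] NP/PP   >B
    [0,1] "which" : NP/(S\N)
    [1,2] "found" : (S\N)/PP
  [2,5] S\(NP/PP)   <
    [2,4] N   <
      [2,3] "bone" : NP/S
      [3,4] "clearly" : N\(NP/S)
    [4,5] "idea" : (S\(NP/PP))\N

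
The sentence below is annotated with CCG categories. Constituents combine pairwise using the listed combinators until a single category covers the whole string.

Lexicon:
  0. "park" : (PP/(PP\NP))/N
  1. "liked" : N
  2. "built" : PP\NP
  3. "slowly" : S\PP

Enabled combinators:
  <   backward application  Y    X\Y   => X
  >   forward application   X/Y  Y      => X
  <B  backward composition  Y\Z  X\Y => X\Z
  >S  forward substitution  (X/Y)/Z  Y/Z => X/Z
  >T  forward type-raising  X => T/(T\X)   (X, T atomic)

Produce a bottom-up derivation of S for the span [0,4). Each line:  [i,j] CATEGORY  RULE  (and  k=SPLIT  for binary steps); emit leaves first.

[0,1] (PP/(PP\NP))/N  lex  "park"
[1,2] N  lex  "liked"
[0,2] PP/(PP\NP)  >  k=1
[2,3] PP\NP  lex  "built"
[0,3] PP  >  k=2
[3,4] S\PP  lex  "slowly"
[0,4] S  <  k=3

[0,4] S   <
  [0,3] PP   >
    [0,2] PP/(PP\NP)   >
      [0,1] "park" : (PP/(PP\NP))/N
      [1,2] "liked" : N
    [2,3] "built" : PP\NP
  [3,4] "slowly" : S\PP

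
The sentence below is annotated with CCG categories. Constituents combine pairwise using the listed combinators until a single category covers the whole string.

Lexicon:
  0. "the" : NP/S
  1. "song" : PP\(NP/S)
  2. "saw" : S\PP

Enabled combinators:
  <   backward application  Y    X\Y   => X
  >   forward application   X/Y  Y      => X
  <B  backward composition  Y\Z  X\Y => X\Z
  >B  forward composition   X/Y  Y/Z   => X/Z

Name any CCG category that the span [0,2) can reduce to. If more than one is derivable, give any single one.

PP

[0,3] S   <
  [0,2] PP   <
    [0,1] "the" : NP/S
    [1,2] "song" : PP\(NP/S)
  [2,3] "saw" : S\PP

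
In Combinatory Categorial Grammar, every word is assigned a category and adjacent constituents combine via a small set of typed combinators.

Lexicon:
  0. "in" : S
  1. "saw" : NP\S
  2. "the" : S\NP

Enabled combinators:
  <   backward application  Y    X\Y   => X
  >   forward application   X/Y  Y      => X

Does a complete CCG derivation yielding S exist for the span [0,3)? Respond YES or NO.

[0,3] S   <
  [0,2] NP   <
    [0,1] "in" : S
    [1,2] "saw" : NP\S
  [2,3] "the" : S\NP

YES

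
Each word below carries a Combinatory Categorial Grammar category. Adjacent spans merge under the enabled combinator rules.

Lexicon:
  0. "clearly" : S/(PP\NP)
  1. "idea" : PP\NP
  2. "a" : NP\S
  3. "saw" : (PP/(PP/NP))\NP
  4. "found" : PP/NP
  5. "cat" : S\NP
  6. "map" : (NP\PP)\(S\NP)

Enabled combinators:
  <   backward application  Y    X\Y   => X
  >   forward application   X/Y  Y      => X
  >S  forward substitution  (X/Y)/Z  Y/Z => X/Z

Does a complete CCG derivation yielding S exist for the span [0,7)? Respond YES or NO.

NO

S/(PP\NP) PP\NP NP\S (PP/(PP/NP))\NP PP/NP S\NP (NP\PP)\(S\NP)
CKY chart[0,7] = {NP}; S ∉ chart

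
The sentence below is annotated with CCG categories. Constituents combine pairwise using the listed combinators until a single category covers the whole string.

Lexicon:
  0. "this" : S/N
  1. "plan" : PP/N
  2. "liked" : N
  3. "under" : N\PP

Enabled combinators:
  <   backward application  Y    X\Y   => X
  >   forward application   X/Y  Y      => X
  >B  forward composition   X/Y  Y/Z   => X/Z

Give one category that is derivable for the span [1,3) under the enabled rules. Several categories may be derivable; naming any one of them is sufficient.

PP

[0,4] S   >
  [0,1] "this" : S/N
  [1,4] N   <
    [1,3] PP   >
      [1,2] "plan" : PP/N
      [2,3] "liked" : N
    [3,4] "under" : N\PP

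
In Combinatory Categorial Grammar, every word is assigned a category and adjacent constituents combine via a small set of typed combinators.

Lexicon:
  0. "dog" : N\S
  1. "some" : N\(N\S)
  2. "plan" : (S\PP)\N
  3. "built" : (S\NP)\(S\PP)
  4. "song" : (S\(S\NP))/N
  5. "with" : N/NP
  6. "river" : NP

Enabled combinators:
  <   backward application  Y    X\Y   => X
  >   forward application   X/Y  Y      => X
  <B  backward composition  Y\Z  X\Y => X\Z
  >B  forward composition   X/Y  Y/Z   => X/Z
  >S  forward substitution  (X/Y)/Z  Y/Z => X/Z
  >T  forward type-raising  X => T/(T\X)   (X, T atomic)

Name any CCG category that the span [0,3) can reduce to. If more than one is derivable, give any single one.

[0,7] S   <
  [0,4] S\NP   <
    [0,3] S\PP   <
      [0,2] N   <
        [0,1] "dog" : N\S
        [1,2] "some" : N\(N\S)
      [2,3] "plan" : (S\PP)\N
    [3,4] "built" : (S\NP)\(S\PP)
  [4,7] S\(S\NP)   >
    [4,5] "song" : (S\(S\NP))/N
    [5,7] N   >
      [5,6] "with" : N/NP
      [6,7] "river" : NP

S\PP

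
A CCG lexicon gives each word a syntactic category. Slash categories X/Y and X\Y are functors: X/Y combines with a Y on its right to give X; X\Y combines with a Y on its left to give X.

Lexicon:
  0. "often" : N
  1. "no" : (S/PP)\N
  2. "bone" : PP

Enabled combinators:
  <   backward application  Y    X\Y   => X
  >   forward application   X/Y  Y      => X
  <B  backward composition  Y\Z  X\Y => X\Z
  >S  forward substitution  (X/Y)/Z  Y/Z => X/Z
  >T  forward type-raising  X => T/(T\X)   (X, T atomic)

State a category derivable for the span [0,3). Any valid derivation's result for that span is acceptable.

S

[0,3] S   >
  [0,2] S/PP   <
    [0,1] "often" : N
    [1,2] "no" : (S/PP)\N
  [2,3] "bone" : PP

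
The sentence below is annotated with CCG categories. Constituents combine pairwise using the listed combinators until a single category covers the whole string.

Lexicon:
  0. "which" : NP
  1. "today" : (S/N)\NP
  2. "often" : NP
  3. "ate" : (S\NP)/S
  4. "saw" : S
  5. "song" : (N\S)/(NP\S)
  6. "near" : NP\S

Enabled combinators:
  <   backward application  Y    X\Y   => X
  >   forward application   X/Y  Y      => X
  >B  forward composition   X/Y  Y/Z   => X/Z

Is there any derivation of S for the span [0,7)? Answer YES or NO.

[0,7] S   >
  [0,2] S/N   <
    [0,1] "which" : NP
    [1,2] "today" : (S/N)\NP
  [2,7] N   <
    [2,5] S   <
      [2,3] "often" : NP
      [3,5] S\NP   >
        [3,4] "ate" : (S\NP)/S
        [4,5] "saw" : S
    [5,7] N\S   >
      [5,6] "song" : (N\S)/(NP\S)
      [6,7] "near" : NP\S

YES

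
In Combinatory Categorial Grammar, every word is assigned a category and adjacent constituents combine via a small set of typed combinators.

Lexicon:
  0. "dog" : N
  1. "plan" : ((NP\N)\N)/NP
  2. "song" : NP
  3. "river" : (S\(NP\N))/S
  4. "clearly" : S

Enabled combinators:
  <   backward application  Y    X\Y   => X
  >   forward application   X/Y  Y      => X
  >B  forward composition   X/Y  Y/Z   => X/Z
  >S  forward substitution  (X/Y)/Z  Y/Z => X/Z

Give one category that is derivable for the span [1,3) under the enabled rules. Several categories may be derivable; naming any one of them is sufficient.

(NP\N)\N

[0,5] S   <
  [0,3] NP\N   <
    [0,1] "dog" : N
    [1,3] (NP\N)\N   >
      [1,2] "plan" : ((NP\N)\N)/NP
      [2,3] "song" : NP
  [3,5] S\(NP\N)   >
    [3,4] "river" : (S\(NP\N))/S
    [4,5] "clearly" : S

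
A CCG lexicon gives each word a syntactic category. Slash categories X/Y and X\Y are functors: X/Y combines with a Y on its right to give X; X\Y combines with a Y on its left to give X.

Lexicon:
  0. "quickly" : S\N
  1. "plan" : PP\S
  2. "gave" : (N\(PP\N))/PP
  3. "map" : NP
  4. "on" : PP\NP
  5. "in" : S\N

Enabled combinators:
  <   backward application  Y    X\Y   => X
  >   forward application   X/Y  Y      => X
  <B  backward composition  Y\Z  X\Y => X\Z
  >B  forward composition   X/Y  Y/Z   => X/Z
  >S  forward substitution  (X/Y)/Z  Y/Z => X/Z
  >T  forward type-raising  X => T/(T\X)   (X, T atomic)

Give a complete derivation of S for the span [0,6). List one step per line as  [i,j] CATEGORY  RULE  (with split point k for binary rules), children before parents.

[0,1] S\N  lex  "quickly"
[1,2] PP\S  lex  "plan"
[0,2] PP\N  <B  k=1
[2,3] (N\(PP\N))/PP  lex  "gave"
[3,4] NP  lex  "map"
[4,5] PP\NP  lex  "on"
[3,5] PP  <  k=4
[2,5] N\(PP\N)  >  k=3
[0,5] N  <  k=2
[5,6] S\N  lex  "in"
[0,6] S  <  k=5

[0,6] S   <
  [0,5] N   <
    [0,2] PP\N   <B
      [0,1] "quickly" : S\N
      [1,2] "plan" : PP\S
    [2,5] N\(PP\N)   >
      [2,3] "gave" : (N\(PP\N))/PP
      [3,5] PP   <
        [3,4] "map" : NP
        [4,5] "on" : PP\NP
  [5,6] "in" : S\N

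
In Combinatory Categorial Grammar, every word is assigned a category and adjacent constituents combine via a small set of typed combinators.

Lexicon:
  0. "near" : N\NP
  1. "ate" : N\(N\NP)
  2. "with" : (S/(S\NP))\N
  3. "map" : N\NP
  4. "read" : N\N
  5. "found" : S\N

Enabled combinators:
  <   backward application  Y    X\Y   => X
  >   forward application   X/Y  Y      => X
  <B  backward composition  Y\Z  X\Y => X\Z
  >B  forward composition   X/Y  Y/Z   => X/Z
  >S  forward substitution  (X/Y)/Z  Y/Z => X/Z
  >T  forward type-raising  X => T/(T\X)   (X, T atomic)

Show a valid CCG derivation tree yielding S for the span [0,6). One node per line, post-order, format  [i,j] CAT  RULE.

[0,6] S   >
  [0,3] S/(S\NP)   <
    [0,2] N   <
      [0,1] "near" : N\NP
      [1,2] "ate" : N\(N\NP)
    [2,3] "with" : (S/(S\NP))\N
  [3,6] S\NP   <B
    [3,4] "map" : N\NP
    [4,6] S\N   <B
      [4,5] "read" : N\N
      [5,6] "found" : S\N

[0,1] N\NP  lex  "near"
[1,2] N\(N\NP)  lex  "ate"
[0,2] N  <  k=1
[2,3] (S/(S\NP))\N  lex  "with"
[0,3] S/(S\NP)  <  k=2
[3,4] N\NP  lex  "map"
[4,5] N\N  lex  "read"
[5,6] S\N  lex  "found"
[4,6] S\N  <B  k=5
[3,6] S\NP  <B  k=4
[0,6] S  >  k=3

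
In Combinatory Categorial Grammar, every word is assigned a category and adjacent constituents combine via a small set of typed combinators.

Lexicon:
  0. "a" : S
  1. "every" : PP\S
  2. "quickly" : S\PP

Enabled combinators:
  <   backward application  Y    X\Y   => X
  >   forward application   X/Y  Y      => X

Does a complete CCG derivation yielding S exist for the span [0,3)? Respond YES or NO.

YES

[0,3] S   <
  [0,2] PP   <
    [0,1] "a" : S
    [1,2] "every" : PP\S
  [2,3] "quickly" : S\PP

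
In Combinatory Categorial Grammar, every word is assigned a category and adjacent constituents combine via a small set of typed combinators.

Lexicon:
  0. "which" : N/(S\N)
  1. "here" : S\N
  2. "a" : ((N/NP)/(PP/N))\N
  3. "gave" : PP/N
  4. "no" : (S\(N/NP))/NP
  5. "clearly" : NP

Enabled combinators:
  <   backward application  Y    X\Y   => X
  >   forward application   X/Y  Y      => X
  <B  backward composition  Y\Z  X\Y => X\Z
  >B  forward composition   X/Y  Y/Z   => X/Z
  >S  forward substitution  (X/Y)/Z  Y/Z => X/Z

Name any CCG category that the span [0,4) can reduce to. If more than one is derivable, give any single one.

N/NP

[0,6] S   <
  [0,4] N/NP   >
    [0,3] (N/NP)/(PP/N)   <
      [0,2] N   >
        [0,1] "which" : N/(S\N)
        [1,2] "here" : S\N
      [2,3] "a" : ((N/NP)/(PP/N))\N
    [3,4] "gave" : PP/N
  [4,6] S\(N/NP)   >
    [4,5] "no" : (S\(N/NP))/NP
    [5,6] "clearly" : NP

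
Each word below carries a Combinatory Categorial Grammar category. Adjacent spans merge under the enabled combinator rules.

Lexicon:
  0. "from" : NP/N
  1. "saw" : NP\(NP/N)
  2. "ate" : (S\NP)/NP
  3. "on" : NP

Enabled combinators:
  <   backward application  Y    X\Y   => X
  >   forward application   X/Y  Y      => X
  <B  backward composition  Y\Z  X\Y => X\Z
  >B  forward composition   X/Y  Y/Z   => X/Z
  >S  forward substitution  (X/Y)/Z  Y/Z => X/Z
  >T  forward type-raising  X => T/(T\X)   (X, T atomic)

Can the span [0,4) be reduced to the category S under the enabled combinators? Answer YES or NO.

[0,4] S   <
  [0,2] NP   <
    [0,1] "from" : NP/N
    [1,2] "saw" : NP\(NP/N)
  [2,4] S\NP   >
    [2,3] "ate" : (S\NP)/NP
    [3,4] "on" : NP

YES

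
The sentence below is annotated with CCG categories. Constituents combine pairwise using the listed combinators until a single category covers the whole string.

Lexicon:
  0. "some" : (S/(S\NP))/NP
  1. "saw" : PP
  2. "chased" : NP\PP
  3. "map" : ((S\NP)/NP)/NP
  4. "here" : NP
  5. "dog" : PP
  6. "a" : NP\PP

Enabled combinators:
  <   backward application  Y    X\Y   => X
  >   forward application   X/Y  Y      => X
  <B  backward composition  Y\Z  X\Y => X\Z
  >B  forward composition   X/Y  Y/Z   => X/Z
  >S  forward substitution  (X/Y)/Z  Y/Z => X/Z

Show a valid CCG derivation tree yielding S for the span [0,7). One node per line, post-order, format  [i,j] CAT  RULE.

[0,7] S   >
  [0,5] S/NP   >B
    [0,3] S/(S\NP)   >
      [0,1] "some" : (S/(S\NP))/NP
      [1,3] NP   <
        [1,2] "saw" : PP
        [2,3] "chased" : NP\PP
    [3,5] (S\NP)/NP   >
      [3,4] "map" : ((S\NP)/NP)/NP
      [4,5] "here" : NP
  [5,7] NP   <
    [5,6] "dog" : PP
    [6,7] "a" : NP\PP

[0,1] (S/(S\NP))/NP  lex  "some"
[1,2] PP  lex  "saw"
[2,3] NP\PP  lex  "chased"
[1,3] NP  <  k=2
[0,3] S/(S\NP)  >  k=1
[3,4] ((S\NP)/NP)/NP  lex  "map"
[4,5] NP  lex  "here"
[3,5] (S\NP)/NP  >  k=4
[0,5] S/NP  >B  k=3
[5,6] PP  lex  "dog"
[6,7] NP\PP  lex  "a"
[5,7] NP  <  k=6
[0,7] S  >  k=5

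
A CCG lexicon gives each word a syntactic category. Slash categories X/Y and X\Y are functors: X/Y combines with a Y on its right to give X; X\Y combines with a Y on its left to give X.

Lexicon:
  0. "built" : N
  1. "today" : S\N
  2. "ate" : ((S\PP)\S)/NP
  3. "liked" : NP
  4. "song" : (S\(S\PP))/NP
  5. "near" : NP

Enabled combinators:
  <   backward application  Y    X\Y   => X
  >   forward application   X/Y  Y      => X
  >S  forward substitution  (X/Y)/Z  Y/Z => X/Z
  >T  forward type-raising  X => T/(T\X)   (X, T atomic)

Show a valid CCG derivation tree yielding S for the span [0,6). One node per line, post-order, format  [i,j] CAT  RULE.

[0,6] S   <
  [0,4] S\PP   <
    [0,2] S   >
      [0,1] S/(S\N)   >T
        [0,1] "built" : N
      [1,2] "today" : S\N
    [2,4] (S\PP)\S   >
      [2,3] "ate" : ((S\PP)\S)/NP
      [3,4] "liked" : NP
  [4,6] S\(S\PP)   >
    [4,5] "song" : (S\(S\PP))/NP
    [5,6] "near" : NP

[0,1] N  lex  "built"
[0,1] S/(S\N)  >T
[1,2] S\N  lex  "today"
[0,2] S  >  k=1
[2,3] ((S\PP)\S)/NP  lex  "ate"
[3,4] NP  lex  "liked"
[2,4] (S\PP)\S  >  k=3
[0,4] S\PP  <  k=2
[4,5] (S\(S\PP))/NP  lex  "song"
[5,6] NP  lex  "near"
[4,6] S\(S\PP)  >  k=5
[0,6] S  <  k=4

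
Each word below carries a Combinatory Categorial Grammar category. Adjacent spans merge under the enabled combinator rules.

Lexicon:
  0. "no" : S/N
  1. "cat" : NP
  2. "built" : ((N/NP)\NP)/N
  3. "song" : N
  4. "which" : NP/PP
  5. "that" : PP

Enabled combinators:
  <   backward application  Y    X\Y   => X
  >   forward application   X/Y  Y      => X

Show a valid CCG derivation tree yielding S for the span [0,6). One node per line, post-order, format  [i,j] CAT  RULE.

[0,6] S   >
  [0,1] "no" : S/N
  [1,6] N   >
    [1,4] N/NP   <
      [1,2] "cat" : NP
      [2,4] (N/NP)\NP   >
        [2,3] "built" : ((N/NP)\NP)/N
        [3,4] "song" : N
    [4,6] NP   >
      [4,5] "which" : NP/PP
      [5,6] "that" : PP

[0,1] S/N  lex  "no"
[1,2] NP  lex  "cat"
[2,3] ((N/NP)\NP)/N  lex  "built"
[3,4] N  lex  "song"
[2,4] (N/NP)\NP  >  k=3
[1,4] N/NP  <  k=2
[4,5] NP/PP  lex  "which"
[5,6] PP  lex  "that"
[4,6] NP  >  k=5
[1,6] N  >  k=4
[0,6] S  >  k=1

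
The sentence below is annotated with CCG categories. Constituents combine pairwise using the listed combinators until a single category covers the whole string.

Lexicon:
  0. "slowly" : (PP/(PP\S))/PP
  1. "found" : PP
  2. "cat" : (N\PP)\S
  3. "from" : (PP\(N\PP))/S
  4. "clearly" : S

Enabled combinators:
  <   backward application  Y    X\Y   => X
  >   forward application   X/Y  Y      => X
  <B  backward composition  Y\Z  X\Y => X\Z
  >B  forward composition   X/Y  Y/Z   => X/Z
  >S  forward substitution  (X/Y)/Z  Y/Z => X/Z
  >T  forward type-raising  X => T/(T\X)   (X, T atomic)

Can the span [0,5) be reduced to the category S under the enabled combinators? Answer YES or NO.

NO

(PP/(PP\S))/PP PP (N\PP)\S (PP\(N\PP))/S S
CKY chart[0,5] = {N/(N\PP), NP/(NP\PP), PP, PP/(PP\PP), S/(S\PP)}; S ∉ chart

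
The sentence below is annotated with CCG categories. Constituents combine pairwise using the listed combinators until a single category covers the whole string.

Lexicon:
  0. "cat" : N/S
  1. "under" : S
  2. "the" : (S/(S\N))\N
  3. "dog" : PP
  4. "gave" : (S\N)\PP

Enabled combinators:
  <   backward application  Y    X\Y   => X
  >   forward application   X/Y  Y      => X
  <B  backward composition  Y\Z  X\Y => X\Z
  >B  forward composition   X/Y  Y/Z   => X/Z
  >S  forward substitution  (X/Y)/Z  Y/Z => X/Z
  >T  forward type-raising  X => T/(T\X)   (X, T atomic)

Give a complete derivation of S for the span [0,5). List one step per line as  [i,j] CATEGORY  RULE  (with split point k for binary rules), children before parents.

[0,5] S   >
  [0,3] S/(S\N)   <
    [0,2] N   >
      [0,1] "cat" : N/S
      [1,2] "under" : S
    [2,3] "the" : (S/(S\N))\N
  [3,5] S\N   <
    [3,4] "dog" : PP
    [4,5] "gave" : (S\N)\PP

[0,1] N/S  lex  "cat"
[1,2] S  lex  "under"
[0,2] N  >  k=1
[2,3] (S/(S\N))\N  lex  "the"
[0,3] S/(S\N)  <  k=2
[3,4] PP  lex  "dog"
[4,5] (S\N)\PP  lex  "gave"
[3,5] S\N  <  k=4
[0,5] S  >  k=3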